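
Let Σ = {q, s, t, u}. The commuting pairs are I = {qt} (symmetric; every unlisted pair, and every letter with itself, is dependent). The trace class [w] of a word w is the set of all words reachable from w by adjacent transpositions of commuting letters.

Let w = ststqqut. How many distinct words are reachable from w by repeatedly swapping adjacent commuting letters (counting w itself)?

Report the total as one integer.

piece 0:s — minimal
piece 1:t rests on {0:s}
piece 2:s rests on {1:t}
piece 3:t rests on {2:s}
piece 4:q rests on {2:s}
piece 5:q rests on {4:q}
piece 6:u rests on {3:t, 5:q}
piece 7:t rests on {6:u}
minimal pieces: {0:s}
ways to finish when only these pieces remain (= sum over removing one remaining piece with nothing left below it):
  1 left: {7}→1
  2 left: {6,7}→1
  3 left: {3,6,7}→1  {5,6,7}→1
  4 left: {3,5,6,7}→2  {4,5,6,7}→1
  5 left: {3,4,5,6,7}→3
  6 left: {2,3,4,5,6,7}→3
  placing 0:s first → 3 extensions

3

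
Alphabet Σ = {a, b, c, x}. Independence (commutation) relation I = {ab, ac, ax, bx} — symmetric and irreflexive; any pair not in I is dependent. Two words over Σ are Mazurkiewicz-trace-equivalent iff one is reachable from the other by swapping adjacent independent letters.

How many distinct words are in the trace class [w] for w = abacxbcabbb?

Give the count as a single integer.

0(a) covers ∅
1(b) covers ∅
2(a) covers 0:a
3(c) covers 1:b
4(x) covers 3:c
5(b) covers 3:c
6(c) covers 4:x, 5:b
7(a) covers 2:a
8(b) covers 6:c
9(b) covers 8:b
10(b) covers 9:b
floor of heap: 0:a, 1:b
completions by unplaced set U, small U first (add the entries for U minus each lowest piece of U):
  |U|=1: {7}:1  {10}:1
  |U|=2: {2,7}:1  {7,10}:2  {9,10}:1
  |U|=3: {0,2,7}:1  {2,7,10}:3  {7,9,10}:3  {8,9,10}:1
  |U|=4: {0,2,7,10}:4  {2,7,9,10}:6  {6,8,9,10}:1  {7,8,9,10}:4
  |U|=5: {0,2,7,9,10}:10  {2,7,8,9,10}:10  {4,6,8,9,10}:1  {5,6,8,9,10}:1  {6,7,8,9,10}:5
  |U|=6: {0,2,7,8,9,10}:20  {2,6,7,8,9,10}:15  {4,5,6,8,9,10}:2  {4,6,7,8,9,10}:6  {5,6,7,8,9,10}:6
  |U|=7: {0,2,6,7,8,9,10}:35  {2,4,6,7,8,9,10}:21  {2,5,6,7,8,9,10}:21  {3,4,5,6,8,9,10}:2  {4,5,6,7,8,9,10}:14
  |U|=8: {0,2,4,6,7,8,9,10}:56  {0,2,5,6,7,8,9,10}:56  {1,3,4,5,6,8,9,10}:2  {2,4,5,6,7,8,9,10}:56  {3,4,5,6,7,8,9,10}:16
  |U|=9: {0,2,4,5,6,7,8,9,10}:168  {1,3,4,5,6,7,8,9,10}:18  {2,3,4,5,6,7,8,9,10}:72
  start at 0(a): 90
  start at 1(b): 240
sum over floor = 330

330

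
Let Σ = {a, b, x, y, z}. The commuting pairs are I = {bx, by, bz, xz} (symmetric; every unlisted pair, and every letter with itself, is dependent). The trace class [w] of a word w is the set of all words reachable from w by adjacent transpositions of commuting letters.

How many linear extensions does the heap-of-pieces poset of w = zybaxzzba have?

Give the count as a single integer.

36

#0=z has no predecessor
#1=y depends on [0:z]
#2=b has no predecessor
#3=a depends on [1:y, 2:b]
#4=x depends on [3:a]
#5=z depends on [3:a]
#6=z depends on [5:z]
#7=b depends on [3:a]
#8=a depends on [4:x, 6:z, 7:b]
sources: [0:z, 2:b]
N(rest) = Σ N(rest − s) over sources s of rest; N(one piece) = 1:
  size 1 → [8]=1
  size 2 → [4,8]=1  [6,8]=1  [7,8]=1
  size 3 → [4,6,8]=2  [4,7,8]=2  [5,6,8]=1  [6,7,8]=2
  size 4 → [4,5,6,8]=3  [4,6,7,8]=6  [5,6,7,8]=3
  size 5 → [4,5,6,7,8]=12
  size 6 → [3,4,5,6,7,8]=12
  size 7 → [1,3,4,5,6,7,8]=12  [2,3,4,5,6,7,8]=12
  first=0(z) contributes 24
  first=2(b) contributes 12
|[w]| = 36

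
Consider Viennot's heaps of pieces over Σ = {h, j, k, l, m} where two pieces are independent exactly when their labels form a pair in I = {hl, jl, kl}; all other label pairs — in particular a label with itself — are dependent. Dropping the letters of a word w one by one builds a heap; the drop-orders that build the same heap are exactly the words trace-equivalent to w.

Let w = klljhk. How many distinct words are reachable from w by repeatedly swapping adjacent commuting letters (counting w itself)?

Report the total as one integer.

15

drop 0:k onto floor
drop 1:l onto floor
drop 2:l onto {1:l}
drop 3:j onto {0:k}
drop 4:h onto {3:j}
drop 5:k onto {4:h}
ground layer = {0:k, 1:l}
drop-orders for the pieces not yet dropped (sum over which currently-grounded one goes next):
  1 to go: {2} 1  {5} 1
  2 to go: {1,2} 1  {2,5} 2  {4,5} 1
  3 to go: {1,2,5} 3  {2,4,5} 3  {3,4,5} 1
  4 to go: {0,3,4,5} 1  {1,2,4,5} 6  {2,3,4,5} 4
  if 0:k drops first: 10 orders
  if 1:l drops first: 5 orders
heap linearizations: 15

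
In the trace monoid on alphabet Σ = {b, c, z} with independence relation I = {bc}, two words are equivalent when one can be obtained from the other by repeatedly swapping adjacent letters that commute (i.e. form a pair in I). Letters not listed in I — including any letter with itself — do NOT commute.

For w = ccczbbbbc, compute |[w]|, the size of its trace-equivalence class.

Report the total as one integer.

5

#0=c has no predecessor
#1=c depends on [0:c]
#2=c depends on [1:c]
#3=z depends on [2:c]
#4=b depends on [3:z]
#5=b depends on [4:b]
#6=b depends on [5:b]
#7=b depends on [6:b]
#8=c depends on [3:z]
sources: [0:c]
N(rest) = Σ N(rest − s) over sources s of rest; N(one piece) = 1:
  size 1 → [7]=1  [8]=1
  size 2 → [6,7]=1  [7,8]=2
  size 3 → [5,6,7]=1  [6,7,8]=3
  size 4 → [4,5,6,7]=1  [5,6,7,8]=4
  size 5 → [4,5,6,7,8]=5
  size 6 → [3,4,5,6,7,8]=5
  size 7 → [2,3,4,5,6,7,8]=5
  first=0(c) contributes 5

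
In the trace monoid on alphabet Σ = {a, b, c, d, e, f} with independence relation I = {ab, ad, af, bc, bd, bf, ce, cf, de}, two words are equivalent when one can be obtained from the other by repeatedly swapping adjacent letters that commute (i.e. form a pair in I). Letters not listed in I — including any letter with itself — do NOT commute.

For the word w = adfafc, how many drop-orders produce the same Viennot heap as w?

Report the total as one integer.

piece 0:a — minimal
piece 1:d — minimal
piece 2:f rests on {1:d}
piece 3:a rests on {0:a}
piece 4:f rests on {2:f}
piece 5:c rests on {1:d, 3:a}
minimal pieces: {0:a, 1:d}
ways to finish when only these pieces remain (= sum over removing one remaining piece with nothing left below it):
  1 left: {4}→1  {5}→1
  2 left: {2,4}→1  {3,5}→1  {4,5}→2
  3 left: {0,3,5}→1  {2,4,5}→3  {3,4,5}→3
  4 left: {0,3,4,5}→4  {1,2,4,5}→3  {2,3,4,5}→6
  placing 0:a first → 9 extensions
  placing 1:d first → 10 extensions
total linear extensions = 19

19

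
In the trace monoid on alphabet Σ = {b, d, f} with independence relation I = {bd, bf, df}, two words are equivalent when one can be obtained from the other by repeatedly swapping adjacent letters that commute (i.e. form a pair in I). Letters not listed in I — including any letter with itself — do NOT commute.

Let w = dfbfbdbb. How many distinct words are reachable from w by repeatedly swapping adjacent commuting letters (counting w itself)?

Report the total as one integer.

420

#0=d has no predecessor
#1=f has no predecessor
#2=b has no predecessor
#3=f depends on [1:f]
#4=b depends on [2:b]
#5=d depends on [0:d]
#6=b depends on [4:b]
#7=b depends on [6:b]
sources: [0:d, 1:f, 2:b]
N(rest) = Σ N(rest − s) over sources s of rest; N(one piece) = 1:
  size 1 → [3]=1  [5]=1  [7]=1
  size 2 → [0,5]=1  [1,3]=1  [3,5]=2  [3,7]=2  [5,7]=2  [6,7]=1
  size 3 → [0,3,5]=3  [0,5,7]=3  [1,3,5]=3  [1,3,7]=3  [3,5,7]=6  [3,6,7]=3  [4,6,7]=1  [5,6,7]=3
  size 4 → [0,1,3,5]=6  [0,3,5,7]=12  [0,5,6,7]=6  [1,3,5,7]=12  [1,3,6,7]=6  [2,4,6,7]=1  [3,4,6,7]=4  [3,5,6,7]=12  [4,5,6,7]=4
  size 5 → [0,1,3,5,7]=30  [0,3,5,6,7]=30  [0,4,5,6,7]=10  [1,3,4,6,7]=10  [1,3,5,6,7]=30  [2,3,4,6,7]=5  [2,4,5,6,7]=5  [3,4,5,6,7]=20
  size 6 → [0,1,3,5,6,7]=90  [0,2,4,5,6,7]=15  [0,3,4,5,6,7]=60  [1,2,3,4,6,7]=15  [1,3,4,5,6,7]=60  [2,3,4,5,6,7]=30
  first=0(d) contributes 105
  first=1(f) contributes 105
  first=2(b) contributes 210
|[w]| = 420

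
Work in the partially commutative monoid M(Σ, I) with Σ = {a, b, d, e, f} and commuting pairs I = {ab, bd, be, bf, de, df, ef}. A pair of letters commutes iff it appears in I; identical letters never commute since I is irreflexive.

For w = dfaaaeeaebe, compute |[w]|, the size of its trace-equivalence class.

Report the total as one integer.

22

piece 0:d — minimal
piece 1:f — minimal
piece 2:a rests on {0:d, 1:f}
piece 3:a rests on {2:a}
piece 4:a rests on {3:a}
piece 5:e rests on {4:a}
piece 6:e rests on {5:e}
piece 7:a rests on {6:e}
piece 8:e rests on {7:a}
piece 9:b — minimal
piece 10:e rests on {8:e}
minimal pieces: {0:d, 1:f, 9:b}
ways to finish when only these pieces remain (= sum over removing one remaining piece with nothing left below it):
  1 left: {9}→1  {10}→1
  2 left: {8,10}→1  {9,10}→2
  3 left: {7,8,10}→1  {8,9,10}→3
  4 left: {6,7,8,10}→1  {7,8,9,10}→4
  5 left: {5,6,7,8,10}→1  {6,7,8,9,10}→5
  6 left: {4,5,6,7,8,10}→1  {5,6,7,8,9,10}→6
  7 left: {3,4,5,6,7,8,10}→1  {4,5,6,7,8,9,10}→7
  8 left: {2,3,4,5,6,7,8,10}→1  {3,4,5,6,7,8,9,10}→8
  9 left: {0,2,3,4,5,6,7,8,10}→1  {1,2,3,4,5,6,7,8,10}→1  {2,3,4,5,6,7,8,9,10}→9
  placing 0:d first → 10 extensions
  placing 1:f first → 10 extensions
  placing 9:b first → 2 extensions
total linear extensions = 22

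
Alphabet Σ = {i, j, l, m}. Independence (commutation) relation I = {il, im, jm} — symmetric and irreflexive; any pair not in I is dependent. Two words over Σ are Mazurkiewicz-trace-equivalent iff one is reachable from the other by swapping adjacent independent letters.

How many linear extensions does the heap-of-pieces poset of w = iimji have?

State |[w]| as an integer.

5

piece 0:i — minimal
piece 1:i rests on {0:i}
piece 2:m — minimal
piece 3:j rests on {1:i}
piece 4:i rests on {3:j}
minimal pieces: {0:i, 2:m}
ways to finish when only these pieces remain (= sum over removing one remaining piece with nothing left below it):
  1 left: {2}→1  {4}→1
  2 left: {2,4}→2  {3,4}→1
  3 left: {1,3,4}→1  {2,3,4}→3
  placing 0:i first → 4 extensions
  placing 2:m first → 1 extensions
total linear extensions = 5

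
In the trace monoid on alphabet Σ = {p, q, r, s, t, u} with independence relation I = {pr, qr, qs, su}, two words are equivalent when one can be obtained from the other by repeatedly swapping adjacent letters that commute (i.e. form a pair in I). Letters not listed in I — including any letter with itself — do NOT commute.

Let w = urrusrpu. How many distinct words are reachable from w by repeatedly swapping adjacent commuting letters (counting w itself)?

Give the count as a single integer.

0(u) covers ∅
1(r) covers 0:u
2(r) covers 1:r
3(u) covers 2:r
4(s) covers 2:r
5(r) covers 3:u, 4:s
6(p) covers 3:u, 4:s
7(u) covers 5:r, 6:p
floor of heap: 0:u
completions by unplaced set U, small U first (add the entries for U minus each lowest piece of U):
  |U|=1: {7}:1
  |U|=2: {5,7}:1  {6,7}:1
  |U|=3: {5,6,7}:2
  |U|=4: {3,5,6,7}:2  {4,5,6,7}:2
  |U|=5: {3,4,5,6,7}:4
  |U|=6: {2,3,4,5,6,7}:4
  start at 0(u): 4

4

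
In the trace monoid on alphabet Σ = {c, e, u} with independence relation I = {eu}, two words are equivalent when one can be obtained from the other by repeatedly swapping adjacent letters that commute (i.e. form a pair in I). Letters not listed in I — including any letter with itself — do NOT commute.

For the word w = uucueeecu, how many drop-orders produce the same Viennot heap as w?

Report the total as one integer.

drop 0:u onto floor
drop 1:u onto {0:u}
drop 2:c onto {1:u}
drop 3:u onto {2:c}
drop 4:e onto {2:c}
drop 5:e onto {4:e}
drop 6:e onto {5:e}
drop 7:c onto {3:u, 6:e}
drop 8:u onto {7:c}
ground layer = {0:u}
drop-orders for the pieces not yet dropped (sum over which currently-grounded one goes next):
  1 to go: {8} 1
  2 to go: {7,8} 1
  3 to go: {3,7,8} 1  {6,7,8} 1
  4 to go: {3,6,7,8} 2  {5,6,7,8} 1
  5 to go: {3,5,6,7,8} 3  {4,5,6,7,8} 1
  6 to go: {3,4,5,6,7,8} 4
  7 to go: {2,3,4,5,6,7,8} 4
  if 0:u drops first: 4 orders

4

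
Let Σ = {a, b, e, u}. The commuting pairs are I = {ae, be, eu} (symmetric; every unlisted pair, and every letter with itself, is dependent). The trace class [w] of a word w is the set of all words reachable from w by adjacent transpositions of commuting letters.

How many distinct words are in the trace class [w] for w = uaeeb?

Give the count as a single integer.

#0=u has no predecessor
#1=a depends on [0:u]
#2=e has no predecessor
#3=e depends on [2:e]
#4=b depends on [1:a]
sources: [0:u, 2:e]
N(rest) = Σ N(rest − s) over sources s of rest; N(one piece) = 1:
  size 1 → [3]=1  [4]=1
  size 2 → [1,4]=1  [2,3]=1  [3,4]=2
  size 3 → [0,1,4]=1  [1,3,4]=3  [2,3,4]=3
  first=0(u) contributes 6
  first=2(e) contributes 4
|[w]| = 10

10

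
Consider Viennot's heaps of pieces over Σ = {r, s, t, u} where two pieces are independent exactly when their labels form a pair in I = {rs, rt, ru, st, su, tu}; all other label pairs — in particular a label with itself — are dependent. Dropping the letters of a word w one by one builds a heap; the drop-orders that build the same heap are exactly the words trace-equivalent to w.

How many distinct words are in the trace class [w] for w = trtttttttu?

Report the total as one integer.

90

#0=t has no predecessor
#1=r has no predecessor
#2=t depends on [0:t]
#3=t depends on [2:t]
#4=t depends on [3:t]
#5=t depends on [4:t]
#6=t depends on [5:t]
#7=t depends on [6:t]
#8=t depends on [7:t]
#9=u has no predecessor
sources: [0:t, 1:r, 9:u]
N(rest) = Σ N(rest − s) over sources s of rest; N(one piece) = 1:
  size 1 → [1]=1  [8]=1  [9]=1
  size 2 → [1,8]=2  [1,9]=2  [7,8]=1  [8,9]=2
  size 3 → [1,7,8]=3  [1,8,9]=6  [6,7,8]=1  [7,8,9]=3
  size 4 → [1,6,7,8]=4  [1,7,8,9]=12  [5,6,7,8]=1  [6,7,8,9]=4
  size 5 → [1,5,6,7,8]=5  [1,6,7,8,9]=20  [4,5,6,7,8]=1  [5,6,7,8,9]=5
  size 6 → [1,4,5,6,7,8]=6  [1,5,6,7,8,9]=30  [3,4,5,6,7,8]=1  [4,5,6,7,8,9]=6
  size 7 → [1,3,4,5,6,7,8]=7  [1,4,5,6,7,8,9]=42  [2,3,4,5,6,7,8]=1  [3,4,5,6,7,8,9]=7
  size 8 → [0,2,3,4,5,6,7,8]=1  [1,2,3,4,5,6,7,8]=8  [1,3,4,5,6,7,8,9]=56  [2,3,4,5,6,7,8,9]=8
  first=0(t) contributes 72
  first=1(r) contributes 9
  first=9(u) contributes 9
|[w]| = 90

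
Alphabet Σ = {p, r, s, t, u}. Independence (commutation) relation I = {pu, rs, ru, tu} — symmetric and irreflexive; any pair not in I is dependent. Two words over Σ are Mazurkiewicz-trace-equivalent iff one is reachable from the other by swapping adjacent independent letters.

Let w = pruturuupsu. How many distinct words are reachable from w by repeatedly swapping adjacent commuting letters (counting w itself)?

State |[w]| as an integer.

0(p) covers ∅
1(r) covers 0:p
2(u) covers ∅
3(t) covers 1:r
4(u) covers 2:u
5(r) covers 3:t
6(u) covers 4:u
7(u) covers 6:u
8(p) covers 5:r
9(s) covers 7:u, 8:p
10(u) covers 9:s
floor of heap: 0:p, 2:u
completions by unplaced set U, small U first (add the entries for U minus each lowest piece of U):
  |U|=1: {10}:1
  |U|=2: {9,10}:1
  |U|=3: {7,9,10}:1  {8,9,10}:1
  |U|=4: {5,8,9,10}:1  {6,7,9,10}:1  {7,8,9,10}:2
  |U|=5: {3,5,8,9,10}:1  {4,6,7,9,10}:1  {5,7,8,9,10}:3  {6,7,8,9,10}:3
  |U|=6: {1,3,5,8,9,10}:1  {2,4,6,7,9,10}:1  {3,5,7,8,9,10}:4  {4,6,7,8,9,10}:4  {5,6,7,8,9,10}:6
  |U|=7: {0,1,3,5,8,9,10}:1  {1,3,5,7,8,9,10}:5  {2,4,6,7,8,9,10}:5  {3,5,6,7,8,9,10}:10  {4,5,6,7,8,9,10}:10
  |U|=8: {0,1,3,5,7,8,9,10}:6  {1,3,5,6,7,8,9,10}:15  {2,4,5,6,7,8,9,10}:15  {3,4,5,6,7,8,9,10}:20
  |U|=9: {0,1,3,5,6,7,8,9,10}:21  {1,3,4,5,6,7,8,9,10}:35  {2,3,4,5,6,7,8,9,10}:35
  start at 0(p): 70
  start at 2(u): 56
sum over floor = 126

126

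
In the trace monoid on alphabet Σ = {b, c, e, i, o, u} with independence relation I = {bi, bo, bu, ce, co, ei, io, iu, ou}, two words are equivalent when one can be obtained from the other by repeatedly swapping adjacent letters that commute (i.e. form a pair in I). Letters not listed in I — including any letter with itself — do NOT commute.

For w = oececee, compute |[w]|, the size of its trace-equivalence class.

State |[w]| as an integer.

0(o) covers ∅
1(e) covers 0:o
2(c) covers ∅
3(e) covers 1:e
4(c) covers 2:c
5(e) covers 3:e
6(e) covers 5:e
floor of heap: 0:o, 2:c
completions by unplaced set U, small U first (add the entries for U minus each lowest piece of U):
  |U|=1: {4}:1  {6}:1
  |U|=2: {2,4}:1  {4,6}:2  {5,6}:1
  |U|=3: {2,4,6}:3  {3,5,6}:1  {4,5,6}:3
  |U|=4: {1,3,5,6}:1  {2,4,5,6}:6  {3,4,5,6}:4
  |U|=5: {0,1,3,5,6}:1  {1,3,4,5,6}:5  {2,3,4,5,6}:10
  start at 0(o): 15
  start at 2(c): 6
sum over floor = 21

21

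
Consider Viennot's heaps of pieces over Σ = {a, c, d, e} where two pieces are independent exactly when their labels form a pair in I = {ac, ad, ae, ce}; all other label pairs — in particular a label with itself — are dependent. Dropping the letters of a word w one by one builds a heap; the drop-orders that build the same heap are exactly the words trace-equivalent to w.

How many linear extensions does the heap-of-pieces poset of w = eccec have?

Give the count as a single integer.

piece 0:e — minimal
piece 1:c — minimal
piece 2:c rests on {1:c}
piece 3:e rests on {0:e}
piece 4:c rests on {2:c}
minimal pieces: {0:e, 1:c}
ways to finish when only these pieces remain (= sum over removing one remaining piece with nothing left below it):
  1 left: {3}→1  {4}→1
  2 left: {0,3}→1  {2,4}→1  {3,4}→2
  3 left: {0,3,4}→3  {1,2,4}→1  {2,3,4}→3
  placing 0:e first → 4 extensions
  placing 1:c first → 6 extensions
total linear extensions = 10

10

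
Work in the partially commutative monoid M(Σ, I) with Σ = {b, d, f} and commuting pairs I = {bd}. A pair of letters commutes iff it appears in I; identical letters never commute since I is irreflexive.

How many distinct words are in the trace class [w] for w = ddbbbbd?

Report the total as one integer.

drop 0:d onto floor
drop 1:d onto {0:d}
drop 2:b onto floor
drop 3:b onto {2:b}
drop 4:b onto {3:b}
drop 5:b onto {4:b}
drop 6:d onto {1:d}
ground layer = {0:d, 2:b}
drop-orders for the pieces not yet dropped (sum over which currently-grounded one goes next):
  1 to go: {5} 1  {6} 1
  2 to go: {1,6} 1  {4,5} 1  {5,6} 2
  3 to go: {0,1,6} 1  {1,5,6} 3  {3,4,5} 1  {4,5,6} 3
  4 to go: {0,1,5,6} 4  {1,4,5,6} 6  {2,3,4,5} 1  {3,4,5,6} 4
  5 to go: {0,1,4,5,6} 10  {1,3,4,5,6} 10  {2,3,4,5,6} 5
  if 0:d drops first: 15 orders
  if 2:b drops first: 20 orders
heap linearizations: 35

35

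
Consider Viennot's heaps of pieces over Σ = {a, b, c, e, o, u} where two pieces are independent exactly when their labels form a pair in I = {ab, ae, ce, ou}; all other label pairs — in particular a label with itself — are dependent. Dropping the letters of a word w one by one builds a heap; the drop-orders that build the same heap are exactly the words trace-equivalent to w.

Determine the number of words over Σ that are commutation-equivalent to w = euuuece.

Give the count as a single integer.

3

drop 0:e onto floor
drop 1:u onto {0:e}
drop 2:u onto {1:u}
drop 3:u onto {2:u}
drop 4:e onto {3:u}
drop 5:c onto {3:u}
drop 6:e onto {4:e}
ground layer = {0:e}
drop-orders for the pieces not yet dropped (sum over which currently-grounded one goes next):
  1 to go: {5} 1  {6} 1
  2 to go: {4,6} 1  {5,6} 2
  3 to go: {4,5,6} 3
  4 to go: {3,4,5,6} 3
  5 to go: {2,3,4,5,6} 3
  if 0:e drops first: 3 orders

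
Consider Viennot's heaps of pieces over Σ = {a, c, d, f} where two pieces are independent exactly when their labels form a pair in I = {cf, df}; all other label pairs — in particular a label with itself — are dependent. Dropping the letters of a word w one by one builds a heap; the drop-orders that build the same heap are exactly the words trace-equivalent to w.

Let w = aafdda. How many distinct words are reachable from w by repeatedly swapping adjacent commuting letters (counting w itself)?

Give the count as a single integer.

drop 0:a onto floor
drop 1:a onto {0:a}
drop 2:f onto {1:a}
drop 3:d onto {1:a}
drop 4:d onto {3:d}
drop 5:a onto {2:f, 4:d}
ground layer = {0:a}
drop-orders for the pieces not yet dropped (sum over which currently-grounded one goes next):
  1 to go: {5} 1
  2 to go: {2,5} 1  {4,5} 1
  3 to go: {2,4,5} 2  {3,4,5} 1
  4 to go: {2,3,4,5} 3
  if 0:a drops first: 3 orders

3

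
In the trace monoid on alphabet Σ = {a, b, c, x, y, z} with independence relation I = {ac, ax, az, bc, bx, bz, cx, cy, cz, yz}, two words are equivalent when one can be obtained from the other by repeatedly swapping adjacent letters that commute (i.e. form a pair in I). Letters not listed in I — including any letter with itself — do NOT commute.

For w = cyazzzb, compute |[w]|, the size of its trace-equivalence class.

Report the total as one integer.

0(c) covers ∅
1(y) covers ∅
2(a) covers 1:y
3(z) covers ∅
4(z) covers 3:z
5(z) covers 4:z
6(b) covers 2:a
floor of heap: 0:c, 1:y, 3:z
completions by unplaced set U, small U first (add the entries for U minus each lowest piece of U):
  |U|=1: {0}:1  {5}:1  {6}:1
  |U|=2: {0,5}:2  {0,6}:2  {2,6}:1  {4,5}:1  {5,6}:2
  |U|=3: {0,2,6}:3  {0,4,5}:3  {0,5,6}:6  {1,2,6}:1  {2,5,6}:3  {3,4,5}:1  {4,5,6}:3
  |U|=4: {0,1,2,6}:4  {0,2,5,6}:12  {0,3,4,5}:4  {0,4,5,6}:12  {1,2,5,6}:4  {2,4,5,6}:6  {3,4,5,6}:4
  |U|=5: {0,1,2,5,6}:20  {0,2,4,5,6}:30  {0,3,4,5,6}:20  {1,2,4,5,6}:10  {2,3,4,5,6}:10
  start at 0(c): 20
  start at 1(y): 60
  start at 3(z): 60
sum over floor = 140

140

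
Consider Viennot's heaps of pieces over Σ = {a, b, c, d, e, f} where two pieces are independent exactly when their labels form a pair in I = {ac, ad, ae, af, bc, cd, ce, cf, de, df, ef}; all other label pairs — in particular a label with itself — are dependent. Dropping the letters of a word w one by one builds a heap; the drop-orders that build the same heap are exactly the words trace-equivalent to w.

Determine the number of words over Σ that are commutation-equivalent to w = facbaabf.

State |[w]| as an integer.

0(f) covers ∅
1(a) covers ∅
2(c) covers ∅
3(b) covers 0:f, 1:a
4(a) covers 3:b
5(a) covers 4:a
6(b) covers 5:a
7(f) covers 6:b
floor of heap: 0:f, 1:a, 2:c
completions by unplaced set U, small U first (add the entries for U minus each lowest piece of U):
  |U|=1: {2}:1  {7}:1
  |U|=2: {2,7}:2  {6,7}:1
  |U|=3: {2,6,7}:3  {5,6,7}:1
  |U|=4: {2,5,6,7}:4  {4,5,6,7}:1
  |U|=5: {2,4,5,6,7}:5  {3,4,5,6,7}:1
  |U|=6: {0,3,4,5,6,7}:1  {1,3,4,5,6,7}:1  {2,3,4,5,6,7}:6
  start at 0(f): 7
  start at 1(a): 7
  start at 2(c): 2
sum over floor = 16

16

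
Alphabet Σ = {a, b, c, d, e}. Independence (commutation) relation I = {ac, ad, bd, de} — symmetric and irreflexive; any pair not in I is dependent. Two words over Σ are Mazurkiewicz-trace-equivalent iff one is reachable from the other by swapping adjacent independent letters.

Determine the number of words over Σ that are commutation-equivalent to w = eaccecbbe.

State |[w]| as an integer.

#0=e has no predecessor
#1=a depends on [0:e]
#2=c depends on [0:e]
#3=c depends on [2:c]
#4=e depends on [1:a, 3:c]
#5=c depends on [4:e]
#6=b depends on [5:c]
#7=b depends on [6:b]
#8=e depends on [7:b]
sources: [0:e]
N(rest) = Σ N(rest − s) over sources s of rest; N(one piece) = 1:
  size 1 → [8]=1
  size 2 → [7,8]=1
  size 3 → [6,7,8]=1
  size 4 → [5,6,7,8]=1
  size 5 → [4,5,6,7,8]=1
  size 6 → [1,4,5,6,7,8]=1  [3,4,5,6,7,8]=1
  size 7 → [1,3,4,5,6,7,8]=2  [2,3,4,5,6,7,8]=1
  first=0(e) contributes 3

3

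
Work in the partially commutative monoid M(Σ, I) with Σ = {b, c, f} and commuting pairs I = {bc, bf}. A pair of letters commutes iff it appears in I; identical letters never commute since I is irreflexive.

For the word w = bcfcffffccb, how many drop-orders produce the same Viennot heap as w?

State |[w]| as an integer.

55

piece 0:b — minimal
piece 1:c — minimal
piece 2:f rests on {1:c}
piece 3:c rests on {2:f}
piece 4:f rests on {3:c}
piece 5:f rests on {4:f}
piece 6:f rests on {5:f}
piece 7:f rests on {6:f}
piece 8:c rests on {7:f}
piece 9:c rests on {8:c}
piece 10:b rests on {0:b}
minimal pieces: {0:b, 1:c}
ways to finish when only these pieces remain (= sum over removing one remaining piece with nothing left below it):
  1 left: {9}→1  {10}→1
  2 left: {0,10}→1  {8,9}→1  {9,10}→2
  3 left: {0,9,10}→3  {7,8,9}→1  {8,9,10}→3
  4 left: {0,8,9,10}→6  {6,7,8,9}→1  {7,8,9,10}→4
  5 left: {0,7,8,9,10}→10  {5,6,7,8,9}→1  {6,7,8,9,10}→5
  6 left: {0,6,7,8,9,10}→15  {4,5,6,7,8,9}→1  {5,6,7,8,9,10}→6
  7 left: {0,5,6,7,8,9,10}→21  {3,4,5,6,7,8,9}→1  {4,5,6,7,8,9,10}→7
  8 left: {0,4,5,6,7,8,9,10}→28  {2,3,4,5,6,7,8,9}→1  {3,4,5,6,7,8,9,10}→8
  9 left: {0,3,4,5,6,7,8,9,10}→36  {1,2,3,4,5,6,7,8,9}→1  {2,3,4,5,6,7,8,9,10}→9
  placing 0:b first → 10 extensions
  placing 1:c first → 45 extensions
total linear extensions = 55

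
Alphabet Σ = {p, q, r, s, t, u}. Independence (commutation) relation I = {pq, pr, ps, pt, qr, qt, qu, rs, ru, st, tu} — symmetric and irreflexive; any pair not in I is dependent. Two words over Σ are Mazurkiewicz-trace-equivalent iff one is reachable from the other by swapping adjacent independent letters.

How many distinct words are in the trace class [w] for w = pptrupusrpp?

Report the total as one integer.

#0=p has no predecessor
#1=p depends on [0:p]
#2=t has no predecessor
#3=r depends on [2:t]
#4=u depends on [1:p]
#5=p depends on [4:u]
#6=u depends on [5:p]
#7=s depends on [6:u]
#8=r depends on [3:r]
#9=p depends on [6:u]
#10=p depends on [9:p]
sources: [0:p, 2:t]
N(rest) = Σ N(rest − s) over sources s of rest; N(one piece) = 1:
  size 1 → [7]=1  [8]=1  [10]=1
  size 2 → [3,8]=1  [7,8]=2  [7,10]=2  [8,10]=2  [9,10]=1
  size 3 → [2,3,8]=1  [3,7,8]=3  [3,8,10]=3  [7,8,10]=6  [7,9,10]=3  [8,9,10]=3
  size 4 → [2,3,7,8]=4  [2,3,8,10]=4  [3,7,8,10]=12  [3,8,9,10]=6  [6,7,9,10]=3  [7,8,9,10]=12
  size 5 → [2,3,7,8,10]=20  [2,3,8,9,10]=10  [3,7,8,9,10]=30  [5,6,7,9,10]=3  [6,7,8,9,10]=15
  size 6 → [2,3,7,8,9,10]=60  [3,6,7,8,9,10]=45  [4,5,6,7,9,10]=3  [5,6,7,8,9,10]=18
  size 7 → [1,4,5,6,7,9,10]=3  [2,3,6,7,8,9,10]=105  [3,5,6,7,8,9,10]=63  [4,5,6,7,8,9,10]=21
  size 8 → [0,1,4,5,6,7,9,10]=3  [1,4,5,6,7,8,9,10]=24  [2,3,5,6,7,8,9,10]=168  [3,4,5,6,7,8,9,10]=84
  size 9 → [0,1,4,5,6,7,8,9,10]=27  [1,3,4,5,6,7,8,9,10]=108  [2,3,4,5,6,7,8,9,10]=252
  first=0(p) contributes 360
  first=2(t) contributes 135
|[w]| = 495

495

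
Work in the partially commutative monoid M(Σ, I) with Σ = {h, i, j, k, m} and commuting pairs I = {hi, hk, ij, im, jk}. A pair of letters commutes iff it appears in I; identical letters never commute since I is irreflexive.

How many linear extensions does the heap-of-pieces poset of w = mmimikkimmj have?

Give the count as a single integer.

drop 0:m onto floor
drop 1:m onto {0:m}
drop 2:i onto floor
drop 3:m onto {1:m}
drop 4:i onto {2:i}
drop 5:k onto {3:m, 4:i}
drop 6:k onto {5:k}
drop 7:i onto {6:k}
drop 8:m onto {6:k}
drop 9:m onto {8:m}
drop 10:j onto {9:m}
ground layer = {0:m, 2:i}
drop-orders for the pieces not yet dropped (sum over which currently-grounded one goes next):
  1 to go: {7} 1  {10} 1
  2 to go: {7,10} 2  {9,10} 1
  3 to go: {7,9,10} 3  {8,9,10} 1
  4 to go: {7,8,9,10} 4
  5 to go: {6,7,8,9,10} 4
  6 to go: {5,6,7,8,9,10} 4
  7 to go: {3,5,6,7,8,9,10} 4  {4,5,6,7,8,9,10} 4
  8 to go: {1,3,5,6,7,8,9,10} 4  {2,4,5,6,7,8,9,10} 4  {3,4,5,6,7,8,9,10} 8
  9 to go: {0,1,3,5,6,7,8,9,10} 4  {1,3,4,5,6,7,8,9,10} 12  {2,3,4,5,6,7,8,9,10} 12
  if 0:m drops first: 24 orders
  if 2:i drops first: 16 orders
heap linearizations: 40

40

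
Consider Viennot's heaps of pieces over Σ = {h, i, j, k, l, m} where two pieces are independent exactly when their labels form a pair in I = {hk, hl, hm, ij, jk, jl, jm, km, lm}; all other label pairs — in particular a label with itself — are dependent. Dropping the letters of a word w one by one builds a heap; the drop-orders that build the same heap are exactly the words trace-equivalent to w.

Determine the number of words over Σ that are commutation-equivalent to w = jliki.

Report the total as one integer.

piece 0:j — minimal
piece 1:l — minimal
piece 2:i rests on {1:l}
piece 3:k rests on {2:i}
piece 4:i rests on {3:k}
minimal pieces: {0:j, 1:l}
ways to finish when only these pieces remain (= sum over removing one remaining piece with nothing left below it):
  1 left: {0}→1  {4}→1
  2 left: {0,4}→2  {3,4}→1
  3 left: {0,3,4}→3  {2,3,4}→1
  placing 0:j first → 1 extensions
  placing 1:l first → 4 extensions
total linear extensions = 5

5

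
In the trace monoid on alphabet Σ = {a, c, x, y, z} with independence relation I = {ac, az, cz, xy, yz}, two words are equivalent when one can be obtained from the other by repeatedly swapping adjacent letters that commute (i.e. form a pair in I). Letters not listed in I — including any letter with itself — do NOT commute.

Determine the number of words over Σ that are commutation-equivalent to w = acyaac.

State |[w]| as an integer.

piece 0:a — minimal
piece 1:c — minimal
piece 2:y rests on {0:a, 1:c}
piece 3:a rests on {2:y}
piece 4:a rests on {3:a}
piece 5:c rests on {2:y}
minimal pieces: {0:a, 1:c}
ways to finish when only these pieces remain (= sum over removing one remaining piece with nothing left below it):
  1 left: {4}→1  {5}→1
  2 left: {3,4}→1  {4,5}→2
  3 left: {3,4,5}→3
  4 left: {2,3,4,5}→3
  placing 0:a first → 3 extensions
  placing 1:c first → 3 extensions
total linear extensions = 6

6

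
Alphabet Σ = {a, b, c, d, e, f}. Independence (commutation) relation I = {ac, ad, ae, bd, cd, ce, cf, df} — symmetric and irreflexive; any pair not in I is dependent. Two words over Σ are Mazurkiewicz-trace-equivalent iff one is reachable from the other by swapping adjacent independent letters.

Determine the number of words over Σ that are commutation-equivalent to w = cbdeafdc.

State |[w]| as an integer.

drop 0:c onto floor
drop 1:b onto {0:c}
drop 2:d onto floor
drop 3:e onto {1:b, 2:d}
drop 4:a onto {1:b}
drop 5:f onto {3:e, 4:a}
drop 6:d onto {3:e}
drop 7:c onto {1:b}
ground layer = {0:c, 2:d}
drop-orders for the pieces not yet dropped (sum over which currently-grounded one goes next):
  1 to go: {5} 1  {6} 1  {7} 1
  2 to go: {4,5} 1  {5,6} 2  {5,7} 2  {6,7} 2
  3 to go: {3,5,6} 2  {4,5,6} 3  {4,5,7} 3  {5,6,7} 6
  4 to go: {2,3,5,6} 2  {3,4,5,6} 5  {3,5,6,7} 8  {4,5,6,7} 12
  5 to go: {2,3,4,5,6} 7  {2,3,5,6,7} 10  {3,4,5,6,7} 25
  6 to go: {1,3,4,5,6,7} 25  {2,3,4,5,6,7} 42
  if 0:c drops first: 67 orders
  if 2:d drops first: 25 orders
heap linearizations: 92

92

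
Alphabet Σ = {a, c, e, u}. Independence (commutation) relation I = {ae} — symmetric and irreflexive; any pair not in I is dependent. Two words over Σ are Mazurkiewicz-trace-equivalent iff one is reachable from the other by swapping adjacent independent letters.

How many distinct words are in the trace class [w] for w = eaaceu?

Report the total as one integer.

3

#0=e has no predecessor
#1=a has no predecessor
#2=a depends on [1:a]
#3=c depends on [0:e, 2:a]
#4=e depends on [3:c]
#5=u depends on [4:e]
sources: [0:e, 1:a]
N(rest) = Σ N(rest − s) over sources s of rest; N(one piece) = 1:
  size 1 → [5]=1
  size 2 → [4,5]=1
  size 3 → [3,4,5]=1
  size 4 → [0,3,4,5]=1  [2,3,4,5]=1
  first=0(e) contributes 1
  first=1(a) contributes 2
|[w]| = 3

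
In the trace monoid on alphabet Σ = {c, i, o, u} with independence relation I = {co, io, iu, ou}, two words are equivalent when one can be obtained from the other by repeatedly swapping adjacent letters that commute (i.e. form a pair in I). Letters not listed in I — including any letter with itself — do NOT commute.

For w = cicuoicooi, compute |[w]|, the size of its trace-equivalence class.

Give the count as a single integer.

#0=c has no predecessor
#1=i depends on [0:c]
#2=c depends on [1:i]
#3=u depends on [2:c]
#4=o has no predecessor
#5=i depends on [2:c]
#6=c depends on [3:u, 5:i]
#7=o depends on [4:o]
#8=o depends on [7:o]
#9=i depends on [6:c]
sources: [0:c, 4:o]
N(rest) = Σ N(rest − s) over sources s of rest; N(one piece) = 1:
  size 1 → [8]=1  [9]=1
  size 2 → [6,9]=1  [7,8]=1  [8,9]=2
  size 3 → [3,6,9]=1  [4,7,8]=1  [5,6,9]=1  [6,8,9]=3  [7,8,9]=3
  size 4 → [3,5,6,9]=2  [3,6,8,9]=4  [4,7,8,9]=4  [5,6,8,9]=4  [6,7,8,9]=6
  size 5 → [2,3,5,6,9]=2  [3,5,6,8,9]=10  [3,6,7,8,9]=10  [4,6,7,8,9]=10  [5,6,7,8,9]=10
  size 6 → [1,2,3,5,6,9]=2  [2,3,5,6,8,9]=12  [3,4,6,7,8,9]=20  [3,5,6,7,8,9]=30  [4,5,6,7,8,9]=20
  size 7 → [0,1,2,3,5,6,9]=2  [1,2,3,5,6,8,9]=14  [2,3,5,6,7,8,9]=42  [3,4,5,6,7,8,9]=70
  size 8 → [0,1,2,3,5,6,8,9]=16  [1,2,3,5,6,7,8,9]=56  [2,3,4,5,6,7,8,9]=112
  first=0(c) contributes 168
  first=4(o) contributes 72
|[w]| = 240

240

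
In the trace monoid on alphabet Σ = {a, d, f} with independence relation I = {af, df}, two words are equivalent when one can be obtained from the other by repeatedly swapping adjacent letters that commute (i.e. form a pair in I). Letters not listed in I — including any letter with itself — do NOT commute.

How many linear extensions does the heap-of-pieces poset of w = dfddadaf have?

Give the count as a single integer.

28

0(d) covers ∅
1(f) covers ∅
2(d) covers 0:d
3(d) covers 2:d
4(a) covers 3:d
5(d) covers 4:a
6(a) covers 5:d
7(f) covers 1:f
floor of heap: 0:d, 1:f
completions by unplaced set U, small U first (add the entries for U minus each lowest piece of U):
  |U|=1: {6}:1  {7}:1
  |U|=2: {1,7}:1  {5,6}:1  {6,7}:2
  |U|=3: {1,6,7}:3  {4,5,6}:1  {5,6,7}:3
  |U|=4: {1,5,6,7}:6  {3,4,5,6}:1  {4,5,6,7}:4
  |U|=5: {1,4,5,6,7}:10  {2,3,4,5,6}:1  {3,4,5,6,7}:5
  |U|=6: {0,2,3,4,5,6}:1  {1,3,4,5,6,7}:15  {2,3,4,5,6,7}:6
  start at 0(d): 21
  start at 1(f): 7
sum over floor = 28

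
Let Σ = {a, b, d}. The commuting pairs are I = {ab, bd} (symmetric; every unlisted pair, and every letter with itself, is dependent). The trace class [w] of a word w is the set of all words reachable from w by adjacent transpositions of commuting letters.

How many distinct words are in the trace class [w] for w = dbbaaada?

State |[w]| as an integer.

piece 0:d — minimal
piece 1:b — minimal
piece 2:b rests on {1:b}
piece 3:a rests on {0:d}
piece 4:a rests on {3:a}
piece 5:a rests on {4:a}
piece 6:d rests on {5:a}
piece 7:a rests on {6:d}
minimal pieces: {0:d, 1:b}
ways to finish when only these pieces remain (= sum over removing one remaining piece with nothing left below it):
  1 left: {2}→1  {7}→1
  2 left: {1,2}→1  {2,7}→2  {6,7}→1
  3 left: {1,2,7}→3  {2,6,7}→3  {5,6,7}→1
  4 left: {1,2,6,7}→6  {2,5,6,7}→4  {4,5,6,7}→1
  5 left: {1,2,5,6,7}→10  {2,4,5,6,7}→5  {3,4,5,6,7}→1
  6 left: {0,3,4,5,6,7}→1  {1,2,4,5,6,7}→15  {2,3,4,5,6,7}→6
  placing 0:d first → 21 extensions
  placing 1:b first → 7 extensions
total linear extensions = 28

28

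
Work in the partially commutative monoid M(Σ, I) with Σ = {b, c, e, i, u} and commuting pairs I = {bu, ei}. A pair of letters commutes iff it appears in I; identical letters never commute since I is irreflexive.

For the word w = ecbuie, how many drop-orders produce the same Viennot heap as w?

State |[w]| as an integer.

piece 0:e — minimal
piece 1:c rests on {0:e}
piece 2:b rests on {1:c}
piece 3:u rests on {1:c}
piece 4:i rests on {2:b, 3:u}
piece 5:e rests on {2:b, 3:u}
minimal pieces: {0:e}
ways to finish when only these pieces remain (= sum over removing one remaining piece with nothing left below it):
  1 left: {4}→1  {5}→1
  2 left: {4,5}→2
  3 left: {2,4,5}→2  {3,4,5}→2
  4 left: {2,3,4,5}→4
  placing 0:e first → 4 extensions

4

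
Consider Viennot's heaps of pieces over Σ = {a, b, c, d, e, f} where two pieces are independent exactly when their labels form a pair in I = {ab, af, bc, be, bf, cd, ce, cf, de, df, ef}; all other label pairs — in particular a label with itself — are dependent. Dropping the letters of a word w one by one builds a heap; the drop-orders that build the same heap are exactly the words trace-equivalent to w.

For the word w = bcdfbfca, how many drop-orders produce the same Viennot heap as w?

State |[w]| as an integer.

#0=b has no predecessor
#1=c has no predecessor
#2=d depends on [0:b]
#3=f has no predecessor
#4=b depends on [2:d]
#5=f depends on [3:f]
#6=c depends on [1:c]
#7=a depends on [2:d, 6:c]
sources: [0:b, 1:c, 3:f]
N(rest) = Σ N(rest − s) over sources s of rest; N(one piece) = 1:
  size 1 → [4]=1  [5]=1  [7]=1
  size 2 → [3,5]=1  [4,5]=2  [4,7]=2  [5,7]=2  [6,7]=1
  size 3 → [1,6,7]=1  [2,4,7]=2  [3,4,5]=3  [3,5,7]=3  [4,5,7]=6  [4,6,7]=3  [5,6,7]=3
  size 4 → [0,2,4,7]=2  [1,4,6,7]=4  [1,5,6,7]=4  [2,4,5,7]=8  [2,4,6,7]=5  [3,4,5,7]=12  [3,5,6,7]=6  [4,5,6,7]=12
  size 5 → [0,2,4,5,7]=10  [0,2,4,6,7]=7  [1,2,4,6,7]=9  [1,3,5,6,7]=10  [1,4,5,6,7]=20  [2,3,4,5,7]=20  [2,4,5,6,7]=25  [3,4,5,6,7]=30
  size 6 → [0,1,2,4,6,7]=16  [0,2,3,4,5,7]=30  [0,2,4,5,6,7]=42  [1,2,4,5,6,7]=54  [1,3,4,5,6,7]=60  [2,3,4,5,6,7]=75
  first=0(b) contributes 189
  first=1(c) contributes 147
  first=3(f) contributes 112
|[w]| = 448

448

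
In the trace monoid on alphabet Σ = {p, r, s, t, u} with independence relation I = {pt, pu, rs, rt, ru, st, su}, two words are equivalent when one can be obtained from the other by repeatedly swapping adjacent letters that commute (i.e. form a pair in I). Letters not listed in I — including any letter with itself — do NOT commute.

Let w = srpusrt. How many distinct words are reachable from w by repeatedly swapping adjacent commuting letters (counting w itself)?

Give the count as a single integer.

piece 0:s — minimal
piece 1:r — minimal
piece 2:p rests on {0:s, 1:r}
piece 3:u — minimal
piece 4:s rests on {2:p}
piece 5:r rests on {2:p}
piece 6:t rests on {3:u}
minimal pieces: {0:s, 1:r, 3:u}
ways to finish when only these pieces remain (= sum over removing one remaining piece with nothing left below it):
  1 left: {4}→1  {5}→1  {6}→1
  2 left: {3,6}→1  {4,5}→2  {4,6}→2  {5,6}→2
  3 left: {2,4,5}→2  {3,4,6}→3  {3,5,6}→3  {4,5,6}→6
  4 left: {0,2,4,5}→2  {1,2,4,5}→2  {2,4,5,6}→8  {3,4,5,6}→12
  5 left: {0,1,2,4,5}→4  {0,2,4,5,6}→10  {1,2,4,5,6}→10  {2,3,4,5,6}→20
  placing 0:s first → 30 extensions
  placing 1:r first → 30 extensions
  placing 3:u first → 24 extensions
total linear extensions = 84

84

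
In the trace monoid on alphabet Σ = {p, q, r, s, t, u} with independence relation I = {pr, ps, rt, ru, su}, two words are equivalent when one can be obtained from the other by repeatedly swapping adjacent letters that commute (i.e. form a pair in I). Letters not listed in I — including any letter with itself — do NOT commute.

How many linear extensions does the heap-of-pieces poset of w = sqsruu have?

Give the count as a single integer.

6

#0=s has no predecessor
#1=q depends on [0:s]
#2=s depends on [1:q]
#3=r depends on [2:s]
#4=u depends on [1:q]
#5=u depends on [4:u]
sources: [0:s]
N(rest) = Σ N(rest − s) over sources s of rest; N(one piece) = 1:
  size 1 → [3]=1  [5]=1
  size 2 → [2,3]=1  [3,5]=2  [4,5]=1
  size 3 → [2,3,5]=3  [3,4,5]=3
  size 4 → [2,3,4,5]=6
  first=0(s) contributes 6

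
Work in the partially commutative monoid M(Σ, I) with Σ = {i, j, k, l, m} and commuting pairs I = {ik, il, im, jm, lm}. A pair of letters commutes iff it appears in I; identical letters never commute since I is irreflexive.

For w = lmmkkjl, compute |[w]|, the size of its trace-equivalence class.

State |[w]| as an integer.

3

piece 0:l — minimal
piece 1:m — minimal
piece 2:m rests on {1:m}
piece 3:k rests on {0:l, 2:m}
piece 4:k rests on {3:k}
piece 5:j rests on {4:k}
piece 6:l rests on {5:j}
minimal pieces: {0:l, 1:m}
ways to finish when only these pieces remain (= sum over removing one remaining piece with nothing left below it):
  1 left: {6}→1
  2 left: {5,6}→1
  3 left: {4,5,6}→1
  4 left: {3,4,5,6}→1
  5 left: {0,3,4,5,6}→1  {2,3,4,5,6}→1
  placing 0:l first → 1 extensions
  placing 1:m first → 2 extensions
total linear extensions = 3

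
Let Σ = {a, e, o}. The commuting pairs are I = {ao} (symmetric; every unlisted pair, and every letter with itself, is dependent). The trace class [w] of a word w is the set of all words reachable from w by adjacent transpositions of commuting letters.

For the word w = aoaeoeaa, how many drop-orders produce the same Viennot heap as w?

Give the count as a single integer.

#0=a has no predecessor
#1=o has no predecessor
#2=a depends on [0:a]
#3=e depends on [1:o, 2:a]
#4=o depends on [3:e]
#5=e depends on [4:o]
#6=a depends on [5:e]
#7=a depends on [6:a]
sources: [0:a, 1:o]
N(rest) = Σ N(rest − s) over sources s of rest; N(one piece) = 1:
  size 1 → [7]=1
  size 2 → [6,7]=1
  size 3 → [5,6,7]=1
  size 4 → [4,5,6,7]=1
  size 5 → [3,4,5,6,7]=1
  size 6 → [1,3,4,5,6,7]=1  [2,3,4,5,6,7]=1
  first=0(a) contributes 2
  first=1(o) contributes 1
|[w]| = 3

3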